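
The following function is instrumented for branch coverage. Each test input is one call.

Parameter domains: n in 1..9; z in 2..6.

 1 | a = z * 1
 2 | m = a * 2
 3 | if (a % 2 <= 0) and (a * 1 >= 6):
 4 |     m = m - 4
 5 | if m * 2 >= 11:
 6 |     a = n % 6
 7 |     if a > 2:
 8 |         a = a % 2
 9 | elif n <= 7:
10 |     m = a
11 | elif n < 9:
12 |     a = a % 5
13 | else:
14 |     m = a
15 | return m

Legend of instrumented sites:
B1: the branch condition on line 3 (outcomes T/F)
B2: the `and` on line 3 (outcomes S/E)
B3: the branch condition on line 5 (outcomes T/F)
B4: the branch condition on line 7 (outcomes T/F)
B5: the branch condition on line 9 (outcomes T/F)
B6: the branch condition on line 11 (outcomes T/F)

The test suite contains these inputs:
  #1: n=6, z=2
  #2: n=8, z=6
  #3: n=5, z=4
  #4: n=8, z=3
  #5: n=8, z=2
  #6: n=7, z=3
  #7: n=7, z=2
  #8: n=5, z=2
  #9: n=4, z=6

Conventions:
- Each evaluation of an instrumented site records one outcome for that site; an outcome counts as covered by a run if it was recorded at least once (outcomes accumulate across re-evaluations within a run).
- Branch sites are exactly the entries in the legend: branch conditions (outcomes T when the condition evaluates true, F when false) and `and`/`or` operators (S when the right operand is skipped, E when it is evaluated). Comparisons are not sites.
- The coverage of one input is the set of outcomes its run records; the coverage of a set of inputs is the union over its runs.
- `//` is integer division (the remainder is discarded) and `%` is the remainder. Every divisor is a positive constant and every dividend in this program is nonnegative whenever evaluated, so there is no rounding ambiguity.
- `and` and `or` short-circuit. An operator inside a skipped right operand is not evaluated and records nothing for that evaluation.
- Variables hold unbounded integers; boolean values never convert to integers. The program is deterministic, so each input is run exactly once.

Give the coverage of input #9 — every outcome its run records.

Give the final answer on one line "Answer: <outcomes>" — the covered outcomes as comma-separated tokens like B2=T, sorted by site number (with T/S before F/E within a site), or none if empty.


Running input #9 (n=4, z=6), event by event:
  B2->E, B1->T, B3->T, B4->T
distinct outcomes covered: B1=T, B2=E, B3=T, B4=T
Answer: B1=T, B2=E, B3=T, B4=T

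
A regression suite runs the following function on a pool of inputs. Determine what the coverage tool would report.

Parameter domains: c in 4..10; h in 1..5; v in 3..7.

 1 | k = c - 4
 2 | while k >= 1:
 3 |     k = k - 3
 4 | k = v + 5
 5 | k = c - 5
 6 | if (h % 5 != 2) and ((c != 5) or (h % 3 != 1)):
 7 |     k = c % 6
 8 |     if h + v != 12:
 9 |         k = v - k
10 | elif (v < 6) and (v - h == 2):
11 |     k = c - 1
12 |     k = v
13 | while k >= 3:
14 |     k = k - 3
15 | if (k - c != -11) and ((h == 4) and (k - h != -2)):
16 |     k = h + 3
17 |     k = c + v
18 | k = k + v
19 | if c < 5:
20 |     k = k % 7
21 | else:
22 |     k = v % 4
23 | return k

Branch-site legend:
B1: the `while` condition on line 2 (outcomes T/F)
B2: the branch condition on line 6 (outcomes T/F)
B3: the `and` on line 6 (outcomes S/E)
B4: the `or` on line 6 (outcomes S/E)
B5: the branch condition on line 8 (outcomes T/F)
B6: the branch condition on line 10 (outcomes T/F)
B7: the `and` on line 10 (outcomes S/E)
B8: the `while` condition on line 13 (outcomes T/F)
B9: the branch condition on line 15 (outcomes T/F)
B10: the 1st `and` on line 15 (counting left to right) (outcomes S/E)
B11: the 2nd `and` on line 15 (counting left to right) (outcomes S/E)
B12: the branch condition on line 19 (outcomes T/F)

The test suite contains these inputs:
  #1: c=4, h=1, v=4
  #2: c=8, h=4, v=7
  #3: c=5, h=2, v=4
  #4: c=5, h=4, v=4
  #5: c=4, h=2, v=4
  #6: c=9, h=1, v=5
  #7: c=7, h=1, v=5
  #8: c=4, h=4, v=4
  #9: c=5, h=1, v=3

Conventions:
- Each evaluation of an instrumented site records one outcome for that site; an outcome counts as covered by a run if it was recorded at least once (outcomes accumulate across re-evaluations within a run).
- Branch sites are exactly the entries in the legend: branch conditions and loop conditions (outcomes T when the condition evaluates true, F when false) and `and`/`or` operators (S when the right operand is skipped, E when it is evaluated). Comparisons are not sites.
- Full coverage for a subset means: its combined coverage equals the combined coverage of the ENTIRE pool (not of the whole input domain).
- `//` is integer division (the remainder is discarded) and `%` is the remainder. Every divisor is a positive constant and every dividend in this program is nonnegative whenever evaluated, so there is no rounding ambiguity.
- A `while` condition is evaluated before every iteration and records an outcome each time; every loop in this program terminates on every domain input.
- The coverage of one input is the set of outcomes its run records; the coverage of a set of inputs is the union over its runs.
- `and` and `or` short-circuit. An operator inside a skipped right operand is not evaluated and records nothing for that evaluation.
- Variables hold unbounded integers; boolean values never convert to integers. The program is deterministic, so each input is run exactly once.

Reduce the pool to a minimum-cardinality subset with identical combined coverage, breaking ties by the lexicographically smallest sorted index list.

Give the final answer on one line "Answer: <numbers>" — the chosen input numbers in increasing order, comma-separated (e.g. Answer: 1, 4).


input #1, c=4, h=1, v=4: outcomes B1=F, B2=T, B3=E, B4=S, B5=T, B8=F, B9=F, B10=E, B11=S, B12=T
input #2, c=8, h=4, v=7: outcomes B1=T, B1=F, B2=T, B3=E, B4=S, B5=T, B8=T, B8=F, B9=F, B10=E, B11=E, B12=F
input #3, c=5, h=2, v=4: outcomes B1=T, B1=F, B2=F, B3=S, B6=T, B7=E, B8=T, B8=F, B9=F, B10=E, B11=S, B12=F
input #4, c=5, h=4, v=4: outcomes B1=T, B1=F, B2=F, B3=E, B4=E, B6=F, B7=E, B8=F, B9=T, B10=E, B11=E, B12=F
input #5, c=4, h=2, v=4: outcomes B1=F, B2=F, B3=S, B6=T, B7=E, B8=T, B8=F, B9=F, B10=E, B11=S, B12=T
input #6, c=9, h=1, v=5: outcomes B1=T, B1=F, B2=T, B3=E, B4=S, B5=T, B8=F, B9=F, B10=E, B11=S, B12=F
input #7, c=7, h=1, v=5: outcomes B1=T, B1=F, B2=T, B3=E, B4=S, B5=T, B8=T, B8=F, B9=F, B10=E, B11=S, B12=F
input #8, c=4, h=4, v=4: outcomes B1=F, B2=T, B3=E, B4=S, B5=T, B8=F, B9=T, B10=E, B11=E, B12=T
input #9, c=5, h=1, v=3: outcomes B1=T, B1=F, B2=F, B3=E, B4=E, B6=T, B7=E, B8=T, B8=F, B9=F, B10=E, B11=S, B12=F
together the pool reaches 21 outcomes: B1=T, B1=F, B2=T, B2=F, B3=S, B3=E, B4=S, B4=E, B5=T, B6=T, B6=F, B7=E, B8=T, B8=F, B9=T, B9=F, B10=E, B11=S, B11=E, B12=T, B12=F
every size-1 subset falls short of the 21 outcomes (best: 13/21)
every size-2 subset falls short of the 21 outcomes (best: 19/21)
inputs {1, 3, 4} (size 3) cover everything; no size-3 subset with a lexicographically smaller index list covers all 21
Answer: 1, 3, 4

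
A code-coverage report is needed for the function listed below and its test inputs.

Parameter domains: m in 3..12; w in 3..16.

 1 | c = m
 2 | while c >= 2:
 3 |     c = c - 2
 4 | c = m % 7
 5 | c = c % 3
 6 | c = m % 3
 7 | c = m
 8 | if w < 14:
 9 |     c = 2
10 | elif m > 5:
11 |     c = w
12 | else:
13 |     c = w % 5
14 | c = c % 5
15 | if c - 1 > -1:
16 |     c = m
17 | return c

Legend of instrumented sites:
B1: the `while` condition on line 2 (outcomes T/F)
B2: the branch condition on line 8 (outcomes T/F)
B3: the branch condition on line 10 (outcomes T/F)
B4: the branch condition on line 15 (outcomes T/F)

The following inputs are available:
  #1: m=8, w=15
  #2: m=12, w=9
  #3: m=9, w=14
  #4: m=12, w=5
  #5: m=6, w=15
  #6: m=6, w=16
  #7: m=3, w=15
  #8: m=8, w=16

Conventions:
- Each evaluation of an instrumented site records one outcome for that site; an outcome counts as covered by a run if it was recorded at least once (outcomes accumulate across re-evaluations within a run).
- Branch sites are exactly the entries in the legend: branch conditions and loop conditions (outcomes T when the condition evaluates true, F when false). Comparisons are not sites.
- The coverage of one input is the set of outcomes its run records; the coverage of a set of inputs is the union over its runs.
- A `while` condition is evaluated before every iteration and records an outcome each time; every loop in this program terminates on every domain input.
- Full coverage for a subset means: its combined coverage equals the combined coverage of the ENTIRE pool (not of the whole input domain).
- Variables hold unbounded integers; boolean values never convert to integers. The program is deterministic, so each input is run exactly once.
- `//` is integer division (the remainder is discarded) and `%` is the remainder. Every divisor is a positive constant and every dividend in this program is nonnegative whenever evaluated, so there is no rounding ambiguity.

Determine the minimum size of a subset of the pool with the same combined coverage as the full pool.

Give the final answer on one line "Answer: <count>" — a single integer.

test 1 (m=8, w=15) hits B1=T, B1=F, B2=F, B3=T, B4=F
test 2 (m=12, w=9) hits B1=T, B1=F, B2=T, B4=T
test 3 (m=9, w=14) hits B1=T, B1=F, B2=F, B3=T, B4=T
test 4 (m=12, w=5) hits B1=T, B1=F, B2=T, B4=T
test 5 (m=6, w=15) hits B1=T, B1=F, B2=F, B3=T, B4=F
test 6 (m=6, w=16) hits B1=T, B1=F, B2=F, B3=T, B4=T
test 7 (m=3, w=15) hits B1=T, B1=F, B2=F, B3=F, B4=F
test 8 (m=8, w=16) hits B1=T, B1=F, B2=F, B3=T, B4=T
the full pool covers 8 outcomes: B1=T, B1=F, B2=T, B2=F, B3=T, B3=F, B4=T, B4=F
size 1 is not enough: best union over all size-1 subsets is 5/8
size 2 is not enough: best union over all size-2 subsets is 7/8
inputs {1, 2, 7} (size 3) cover everything; no size-3 subset with a lexicographically smaller index list covers all 8

Answer: 3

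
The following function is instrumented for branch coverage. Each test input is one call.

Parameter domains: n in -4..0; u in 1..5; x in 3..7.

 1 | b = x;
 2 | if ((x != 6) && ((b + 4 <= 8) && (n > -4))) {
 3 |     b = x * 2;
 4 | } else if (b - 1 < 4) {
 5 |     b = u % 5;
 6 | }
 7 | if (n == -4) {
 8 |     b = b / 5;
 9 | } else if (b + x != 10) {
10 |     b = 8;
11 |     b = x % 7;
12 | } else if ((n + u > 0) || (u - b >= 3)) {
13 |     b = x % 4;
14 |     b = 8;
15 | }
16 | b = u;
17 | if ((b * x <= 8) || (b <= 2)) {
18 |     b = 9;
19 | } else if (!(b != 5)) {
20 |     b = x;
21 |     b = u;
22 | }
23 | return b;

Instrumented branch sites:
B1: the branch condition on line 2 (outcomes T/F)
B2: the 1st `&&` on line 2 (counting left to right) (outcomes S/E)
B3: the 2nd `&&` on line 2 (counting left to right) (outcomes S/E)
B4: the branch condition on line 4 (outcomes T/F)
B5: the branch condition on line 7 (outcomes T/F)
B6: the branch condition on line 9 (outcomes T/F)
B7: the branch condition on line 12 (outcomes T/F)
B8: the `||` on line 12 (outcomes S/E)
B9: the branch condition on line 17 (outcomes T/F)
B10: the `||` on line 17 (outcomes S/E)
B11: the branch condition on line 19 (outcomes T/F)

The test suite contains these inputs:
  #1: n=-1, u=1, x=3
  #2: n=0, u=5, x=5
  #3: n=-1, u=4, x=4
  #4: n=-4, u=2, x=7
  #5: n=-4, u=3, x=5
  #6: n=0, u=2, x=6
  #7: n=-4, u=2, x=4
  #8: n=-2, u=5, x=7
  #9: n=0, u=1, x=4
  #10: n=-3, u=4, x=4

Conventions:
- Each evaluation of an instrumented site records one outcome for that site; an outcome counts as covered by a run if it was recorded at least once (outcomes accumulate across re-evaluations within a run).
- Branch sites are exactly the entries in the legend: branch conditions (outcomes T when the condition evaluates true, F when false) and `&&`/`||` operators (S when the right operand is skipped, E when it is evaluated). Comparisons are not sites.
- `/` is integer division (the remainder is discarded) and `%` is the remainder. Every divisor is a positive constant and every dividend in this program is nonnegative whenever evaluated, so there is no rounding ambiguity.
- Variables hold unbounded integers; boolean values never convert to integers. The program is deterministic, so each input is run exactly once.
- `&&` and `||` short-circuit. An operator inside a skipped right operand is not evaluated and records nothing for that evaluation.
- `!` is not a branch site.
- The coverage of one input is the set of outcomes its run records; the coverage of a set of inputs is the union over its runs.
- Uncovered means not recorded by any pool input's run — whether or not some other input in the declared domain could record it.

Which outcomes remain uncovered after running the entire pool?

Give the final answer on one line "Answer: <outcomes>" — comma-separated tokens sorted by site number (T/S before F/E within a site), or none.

test 1 (n=-1, u=1, x=3) fires B2->E, B3->E, B1->T, B5->F, B6->T, B10->S, B9->T; hits B1=T, B2=E, B3=E, B5=F, B6=T, B9=T, B10=S
test 2 (n=0, u=5, x=5) fires B2->E, B3->S, B1->F, B4->F, B5->F, B6->F, B8->S, B7->T, B10->E, B9->F, B11->T; hits B1=F, B2=E, B3=S, B4=F, B5=F, B6=F, B7=T, B8=S, B9=F, B10=E, B11=T
test 3 (n=-1, u=4, x=4) fires B2->E, B3->E, B1->T, B5->F, B6->T, B10->E, B9->F, B11->F; hits B1=T, B2=E, B3=E, B5=F, B6=T, B9=F, B10=E, B11=F
test 4 (n=-4, u=2, x=7) fires B2->E, B3->S, B1->F, B4->F, B5->T, B10->E, B9->T; hits B1=F, B2=E, B3=S, B4=F, B5=T, B9=T, B10=E
test 5 (n=-4, u=3, x=5) fires B2->E, B3->S, B1->F, B4->F, B5->T, B10->E, B9->F, B11->F; hits B1=F, B2=E, B3=S, B4=F, B5=T, B9=F, B10=E, B11=F
test 6 (n=0, u=2, x=6) fires B2->S, B1->F, B4->F, B5->F, B6->T, B10->E, B9->T; hits B1=F, B2=S, B4=F, B5=F, B6=T, B9=T, B10=E
test 7 (n=-4, u=2, x=4) fires B2->E, B3->E, B1->F, B4->T, B5->T, B10->S, B9->T; hits B1=F, B2=E, B3=E, B4=T, B5=T, B9=T, B10=S
test 8 (n=-2, u=5, x=7) fires B2->E, B3->S, B1->F, B4->F, B5->F, B6->T, B10->E, B9->F, B11->T; hits B1=F, B2=E, B3=S, B4=F, B5=F, B6=T, B9=F, B10=E, B11=T
test 9 (n=0, u=1, x=4) fires B2->E, B3->E, B1->T, B5->F, B6->T, B10->S, B9->T; hits B1=T, B2=E, B3=E, B5=F, B6=T, B9=T, B10=S
test 10 (n=-3, u=4, x=4) fires B2->E, B3->E, B1->T, B5->F, B6->T, B10->E, B9->F, B11->F; hits B1=T, B2=E, B3=E, B5=F, B6=T, B9=F, B10=E, B11=F
union over the pool: B1=T, B1=F, B2=S, B2=E, B3=S, B3=E, B4=T, B4=F, B5=T, B5=F, B6=T, B6=F, B7=T, B8=S, B9=T, B9=F, B10=S, B10=E, B11=T, B11=F
uncovered (2 of 22): B7=F, B8=E

Answer: B7=F, B8=E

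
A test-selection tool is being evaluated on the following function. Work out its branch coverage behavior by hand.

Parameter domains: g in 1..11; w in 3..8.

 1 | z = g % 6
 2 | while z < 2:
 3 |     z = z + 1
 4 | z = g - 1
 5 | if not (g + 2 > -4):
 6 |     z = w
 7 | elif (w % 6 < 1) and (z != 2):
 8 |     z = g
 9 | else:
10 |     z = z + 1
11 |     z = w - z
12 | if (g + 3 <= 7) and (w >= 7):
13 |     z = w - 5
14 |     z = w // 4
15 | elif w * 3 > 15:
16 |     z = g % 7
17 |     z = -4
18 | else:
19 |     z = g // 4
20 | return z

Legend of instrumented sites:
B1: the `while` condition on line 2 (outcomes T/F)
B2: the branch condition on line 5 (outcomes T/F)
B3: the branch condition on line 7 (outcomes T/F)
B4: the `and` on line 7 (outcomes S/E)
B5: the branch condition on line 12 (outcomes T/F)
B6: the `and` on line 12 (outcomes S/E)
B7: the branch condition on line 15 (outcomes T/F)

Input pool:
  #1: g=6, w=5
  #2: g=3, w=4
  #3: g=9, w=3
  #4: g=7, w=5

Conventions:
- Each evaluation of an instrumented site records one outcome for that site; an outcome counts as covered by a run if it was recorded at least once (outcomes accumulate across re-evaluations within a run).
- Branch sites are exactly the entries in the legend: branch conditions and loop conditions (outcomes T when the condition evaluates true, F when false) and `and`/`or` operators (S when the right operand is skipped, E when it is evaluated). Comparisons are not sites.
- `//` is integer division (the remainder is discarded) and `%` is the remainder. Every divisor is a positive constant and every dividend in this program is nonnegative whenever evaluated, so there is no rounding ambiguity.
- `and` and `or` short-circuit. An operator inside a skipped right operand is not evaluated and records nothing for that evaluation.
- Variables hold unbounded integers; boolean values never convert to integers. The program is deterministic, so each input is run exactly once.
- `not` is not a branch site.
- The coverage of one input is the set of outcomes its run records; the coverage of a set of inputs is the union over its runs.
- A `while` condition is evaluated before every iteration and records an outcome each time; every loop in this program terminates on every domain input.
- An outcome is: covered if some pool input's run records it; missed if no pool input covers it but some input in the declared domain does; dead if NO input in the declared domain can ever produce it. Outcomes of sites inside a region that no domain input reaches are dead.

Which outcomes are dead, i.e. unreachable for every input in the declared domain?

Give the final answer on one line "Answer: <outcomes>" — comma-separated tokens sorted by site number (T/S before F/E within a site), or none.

exhaustive pass over the 66-input domain:
  B2=T: zero occurrences over every domain input -> dead
  reachable outcomes have witnesses, e.g. B1=T (e.g. g=1, w=3), B1=F (e.g. g=1, w=3), B2=F (e.g. g=1, w=3), B3=T (e.g. g=1, w=6)

Answer: B2=T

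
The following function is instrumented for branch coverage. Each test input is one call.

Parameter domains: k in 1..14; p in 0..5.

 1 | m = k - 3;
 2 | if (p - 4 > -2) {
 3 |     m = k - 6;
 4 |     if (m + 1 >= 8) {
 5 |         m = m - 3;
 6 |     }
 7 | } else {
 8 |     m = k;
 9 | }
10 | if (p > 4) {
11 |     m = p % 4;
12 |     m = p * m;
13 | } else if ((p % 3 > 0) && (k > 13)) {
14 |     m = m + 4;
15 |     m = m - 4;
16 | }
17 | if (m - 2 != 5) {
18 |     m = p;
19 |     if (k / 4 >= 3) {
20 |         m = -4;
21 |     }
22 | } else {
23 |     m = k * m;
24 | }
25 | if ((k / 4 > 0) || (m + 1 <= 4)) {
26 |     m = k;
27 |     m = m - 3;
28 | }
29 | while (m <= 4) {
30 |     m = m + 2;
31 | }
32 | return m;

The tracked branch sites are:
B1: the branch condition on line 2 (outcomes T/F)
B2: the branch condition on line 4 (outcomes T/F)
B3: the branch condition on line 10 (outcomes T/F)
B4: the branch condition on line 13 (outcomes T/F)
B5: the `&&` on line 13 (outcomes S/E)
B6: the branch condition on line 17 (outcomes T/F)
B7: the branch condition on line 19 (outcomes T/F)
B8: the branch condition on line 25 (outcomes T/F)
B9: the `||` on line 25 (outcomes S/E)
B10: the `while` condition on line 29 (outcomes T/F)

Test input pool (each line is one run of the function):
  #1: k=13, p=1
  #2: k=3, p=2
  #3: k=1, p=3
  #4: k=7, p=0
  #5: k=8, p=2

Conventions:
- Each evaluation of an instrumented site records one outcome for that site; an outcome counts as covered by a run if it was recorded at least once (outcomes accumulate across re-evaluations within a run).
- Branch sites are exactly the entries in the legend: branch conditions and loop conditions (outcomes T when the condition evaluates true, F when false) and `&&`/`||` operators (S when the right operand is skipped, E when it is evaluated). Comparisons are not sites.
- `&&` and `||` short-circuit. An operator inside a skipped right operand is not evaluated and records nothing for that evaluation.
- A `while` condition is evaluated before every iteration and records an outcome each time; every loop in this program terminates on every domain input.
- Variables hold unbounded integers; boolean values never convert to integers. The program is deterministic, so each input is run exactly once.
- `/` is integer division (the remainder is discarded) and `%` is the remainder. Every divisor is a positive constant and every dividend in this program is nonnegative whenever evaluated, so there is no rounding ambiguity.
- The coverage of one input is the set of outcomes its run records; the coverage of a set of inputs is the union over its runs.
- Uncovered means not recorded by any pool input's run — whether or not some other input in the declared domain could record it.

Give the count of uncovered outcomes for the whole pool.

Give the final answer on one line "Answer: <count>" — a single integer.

input #1, k=13, p=1: events B1->F, B3->F, B5->E, B4->F, B6->T, B7->T, B9->S, B8->T, B10->F; outcomes B1=F, B3=F, B4=F, B5=E, B6=T, B7=T, B8=T, B9=S, B10=F
input #2, k=3, p=2: events B1->F, B3->F, B5->E, B4->F, B6->T, B7->F, B9->E, B8->T, B10->T, B10->T, B10->T, B10->F; outcomes B1=F, B3=F, B4=F, B5=E, B6=T, B7=F, B8=T, B9=E, B10=T, B10=F
input #3, k=1, p=3: events B1->T, B2->F, B3->F, B5->S, B4->F, B6->T, B7->F, B9->E, B8->T, B10->T, B10->T, B10->T, B10->T, B10->F; outcomes B1=T, B2=F, B3=F, B4=F, B5=S, B6=T, B7=F, B8=T, B9=E, B10=T, B10=F
input #4, k=7, p=0: events B1->F, B3->F, B5->S, B4->F, B6->F, B9->S, B8->T, B10->T, B10->F; outcomes B1=F, B3=F, B4=F, B5=S, B6=F, B8=T, B9=S, B10=T, B10=F
input #5, k=8, p=2: events B1->F, B3->F, B5->E, B4->F, B6->T, B7->F, B9->S, B8->T, B10->F; outcomes B1=F, B3=F, B4=F, B5=E, B6=T, B7=F, B8=T, B9=S, B10=F
union over the pool: B1=T, B1=F, B2=F, B3=F, B4=F, B5=S, B5=E, B6=T, B6=F, B7=T, B7=F, B8=T, B9=S, B9=E, B10=T, B10=F
uncovered (4 of 20): B2=T, B3=T, B4=T, B8=F

Answer: 4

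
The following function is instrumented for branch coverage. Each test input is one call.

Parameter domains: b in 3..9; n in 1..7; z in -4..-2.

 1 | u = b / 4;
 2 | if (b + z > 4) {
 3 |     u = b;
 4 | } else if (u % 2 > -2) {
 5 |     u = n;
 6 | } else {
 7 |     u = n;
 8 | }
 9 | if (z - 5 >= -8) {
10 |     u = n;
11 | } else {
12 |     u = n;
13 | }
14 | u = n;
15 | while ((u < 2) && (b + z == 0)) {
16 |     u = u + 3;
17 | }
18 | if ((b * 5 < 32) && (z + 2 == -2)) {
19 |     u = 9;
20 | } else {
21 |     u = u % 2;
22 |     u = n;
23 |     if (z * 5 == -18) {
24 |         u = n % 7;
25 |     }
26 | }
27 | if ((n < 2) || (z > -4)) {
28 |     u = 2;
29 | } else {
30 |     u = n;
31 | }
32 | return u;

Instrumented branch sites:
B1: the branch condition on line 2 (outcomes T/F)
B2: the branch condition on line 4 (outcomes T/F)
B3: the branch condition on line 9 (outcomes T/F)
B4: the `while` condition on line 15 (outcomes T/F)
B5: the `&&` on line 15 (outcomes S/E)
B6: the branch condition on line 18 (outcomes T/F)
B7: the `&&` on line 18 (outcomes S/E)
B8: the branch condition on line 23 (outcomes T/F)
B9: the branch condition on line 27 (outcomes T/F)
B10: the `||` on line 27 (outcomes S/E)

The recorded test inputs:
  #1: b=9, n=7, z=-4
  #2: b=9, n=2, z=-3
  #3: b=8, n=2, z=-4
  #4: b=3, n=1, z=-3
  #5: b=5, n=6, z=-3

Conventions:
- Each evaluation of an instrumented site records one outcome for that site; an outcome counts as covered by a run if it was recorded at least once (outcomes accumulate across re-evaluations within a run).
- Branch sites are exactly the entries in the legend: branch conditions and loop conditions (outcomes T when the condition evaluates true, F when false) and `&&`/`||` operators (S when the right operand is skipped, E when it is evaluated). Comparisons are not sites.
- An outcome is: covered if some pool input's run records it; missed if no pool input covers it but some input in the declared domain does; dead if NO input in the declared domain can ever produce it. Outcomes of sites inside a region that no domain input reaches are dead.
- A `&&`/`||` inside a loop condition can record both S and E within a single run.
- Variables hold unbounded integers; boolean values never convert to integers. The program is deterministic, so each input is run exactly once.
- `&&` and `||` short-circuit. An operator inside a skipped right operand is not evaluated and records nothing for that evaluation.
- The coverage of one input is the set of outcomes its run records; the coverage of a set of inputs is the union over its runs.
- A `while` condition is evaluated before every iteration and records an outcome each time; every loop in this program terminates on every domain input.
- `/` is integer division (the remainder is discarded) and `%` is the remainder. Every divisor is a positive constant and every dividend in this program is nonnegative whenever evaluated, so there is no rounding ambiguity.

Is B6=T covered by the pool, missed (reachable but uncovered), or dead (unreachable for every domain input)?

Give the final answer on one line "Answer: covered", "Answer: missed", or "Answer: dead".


no pool input records B6=T
but domain input (b=3, n=1, z=-4) does record it -> reachable, so missed
Answer: missed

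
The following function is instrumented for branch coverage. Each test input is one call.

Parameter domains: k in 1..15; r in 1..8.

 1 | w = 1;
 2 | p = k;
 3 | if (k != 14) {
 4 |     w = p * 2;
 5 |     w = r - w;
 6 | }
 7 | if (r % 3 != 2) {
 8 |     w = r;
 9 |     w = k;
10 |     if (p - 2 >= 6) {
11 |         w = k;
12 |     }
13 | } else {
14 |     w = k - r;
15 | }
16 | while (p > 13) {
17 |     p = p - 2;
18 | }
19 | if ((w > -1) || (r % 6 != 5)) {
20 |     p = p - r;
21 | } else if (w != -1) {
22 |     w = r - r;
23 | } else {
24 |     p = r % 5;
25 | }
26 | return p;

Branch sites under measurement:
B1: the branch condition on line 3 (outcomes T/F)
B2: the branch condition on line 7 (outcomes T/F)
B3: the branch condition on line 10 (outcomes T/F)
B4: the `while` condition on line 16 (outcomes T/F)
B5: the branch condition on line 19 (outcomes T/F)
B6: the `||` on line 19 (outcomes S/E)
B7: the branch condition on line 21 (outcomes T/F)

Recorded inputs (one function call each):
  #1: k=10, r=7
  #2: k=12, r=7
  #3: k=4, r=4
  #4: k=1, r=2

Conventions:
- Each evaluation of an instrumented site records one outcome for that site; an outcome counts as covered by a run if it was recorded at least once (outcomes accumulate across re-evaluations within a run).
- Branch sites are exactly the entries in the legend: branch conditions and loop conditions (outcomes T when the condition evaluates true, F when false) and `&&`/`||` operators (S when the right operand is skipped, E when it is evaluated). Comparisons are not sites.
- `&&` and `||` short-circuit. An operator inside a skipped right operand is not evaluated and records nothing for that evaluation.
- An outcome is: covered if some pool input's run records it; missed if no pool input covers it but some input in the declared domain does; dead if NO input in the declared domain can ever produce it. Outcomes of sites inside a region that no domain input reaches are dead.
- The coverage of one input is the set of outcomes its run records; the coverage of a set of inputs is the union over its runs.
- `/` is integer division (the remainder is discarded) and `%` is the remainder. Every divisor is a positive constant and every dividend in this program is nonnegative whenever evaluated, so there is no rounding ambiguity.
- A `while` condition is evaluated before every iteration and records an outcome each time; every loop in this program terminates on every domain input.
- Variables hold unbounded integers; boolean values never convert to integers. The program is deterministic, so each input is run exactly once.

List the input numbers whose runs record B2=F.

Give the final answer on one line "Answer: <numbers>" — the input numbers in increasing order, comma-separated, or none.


input #1 (k=10, r=7): does not record B2=F
input #2 (k=12, r=7): does not record B2=F
input #3 (k=4, r=4): does not record B2=F
input #4 (k=1, r=2): records B2=F
Answer: 4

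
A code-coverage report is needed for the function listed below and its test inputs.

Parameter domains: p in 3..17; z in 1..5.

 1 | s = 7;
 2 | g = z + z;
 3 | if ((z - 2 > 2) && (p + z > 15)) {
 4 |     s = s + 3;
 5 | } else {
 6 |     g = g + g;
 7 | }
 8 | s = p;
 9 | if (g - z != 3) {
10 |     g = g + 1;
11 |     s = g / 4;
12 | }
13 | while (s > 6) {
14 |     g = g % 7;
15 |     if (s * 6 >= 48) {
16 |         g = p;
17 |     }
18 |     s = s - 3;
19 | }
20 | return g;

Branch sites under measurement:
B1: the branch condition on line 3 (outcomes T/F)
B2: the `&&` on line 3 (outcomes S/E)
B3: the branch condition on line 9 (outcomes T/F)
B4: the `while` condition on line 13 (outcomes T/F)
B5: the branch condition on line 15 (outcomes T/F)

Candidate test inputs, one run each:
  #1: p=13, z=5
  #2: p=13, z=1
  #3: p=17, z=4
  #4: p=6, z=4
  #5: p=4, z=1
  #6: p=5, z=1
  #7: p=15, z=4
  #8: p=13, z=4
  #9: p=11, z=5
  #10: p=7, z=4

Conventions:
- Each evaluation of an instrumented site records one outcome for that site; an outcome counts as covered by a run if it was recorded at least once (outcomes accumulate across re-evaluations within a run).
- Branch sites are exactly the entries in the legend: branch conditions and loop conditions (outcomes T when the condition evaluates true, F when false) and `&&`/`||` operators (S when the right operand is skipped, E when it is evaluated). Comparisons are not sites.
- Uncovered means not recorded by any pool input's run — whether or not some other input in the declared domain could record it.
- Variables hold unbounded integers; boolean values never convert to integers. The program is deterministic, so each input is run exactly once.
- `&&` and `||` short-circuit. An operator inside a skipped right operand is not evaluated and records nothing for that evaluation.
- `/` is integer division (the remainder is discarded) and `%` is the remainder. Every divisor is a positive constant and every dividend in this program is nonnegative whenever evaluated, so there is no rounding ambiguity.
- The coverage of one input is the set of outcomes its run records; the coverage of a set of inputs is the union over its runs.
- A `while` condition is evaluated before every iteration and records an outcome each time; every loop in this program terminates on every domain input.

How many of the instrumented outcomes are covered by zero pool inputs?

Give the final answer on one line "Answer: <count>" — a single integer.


run #1 (p=13, z=5) records B1=T, B2=E, B3=T, B4=F
run #2 (p=13, z=1) records B1=F, B2=S, B3=F, B4=T, B4=F, B5=T, B5=F
run #3 (p=17, z=4) records B1=F, B2=S, B3=T, B4=F
run #4 (p=6, z=4) records B1=F, B2=S, B3=T, B4=F
run #5 (p=4, z=1) records B1=F, B2=S, B3=F, B4=F
run #6 (p=5, z=1) records B1=F, B2=S, B3=F, B4=F
run #7 (p=15, z=4) records B1=F, B2=S, B3=T, B4=F
run #8 (p=13, z=4) records B1=F, B2=S, B3=T, B4=F
run #9 (p=11, z=5) records B1=T, B2=E, B3=T, B4=F
run #10 (p=7, z=4) records B1=F, B2=S, B3=T, B4=F
union over the pool: B1=T, B1=F, B2=S, B2=E, B3=T, B3=F, B4=T, B4=F, B5=T, B5=F
uncovered (0 of 10): none
Answer: 0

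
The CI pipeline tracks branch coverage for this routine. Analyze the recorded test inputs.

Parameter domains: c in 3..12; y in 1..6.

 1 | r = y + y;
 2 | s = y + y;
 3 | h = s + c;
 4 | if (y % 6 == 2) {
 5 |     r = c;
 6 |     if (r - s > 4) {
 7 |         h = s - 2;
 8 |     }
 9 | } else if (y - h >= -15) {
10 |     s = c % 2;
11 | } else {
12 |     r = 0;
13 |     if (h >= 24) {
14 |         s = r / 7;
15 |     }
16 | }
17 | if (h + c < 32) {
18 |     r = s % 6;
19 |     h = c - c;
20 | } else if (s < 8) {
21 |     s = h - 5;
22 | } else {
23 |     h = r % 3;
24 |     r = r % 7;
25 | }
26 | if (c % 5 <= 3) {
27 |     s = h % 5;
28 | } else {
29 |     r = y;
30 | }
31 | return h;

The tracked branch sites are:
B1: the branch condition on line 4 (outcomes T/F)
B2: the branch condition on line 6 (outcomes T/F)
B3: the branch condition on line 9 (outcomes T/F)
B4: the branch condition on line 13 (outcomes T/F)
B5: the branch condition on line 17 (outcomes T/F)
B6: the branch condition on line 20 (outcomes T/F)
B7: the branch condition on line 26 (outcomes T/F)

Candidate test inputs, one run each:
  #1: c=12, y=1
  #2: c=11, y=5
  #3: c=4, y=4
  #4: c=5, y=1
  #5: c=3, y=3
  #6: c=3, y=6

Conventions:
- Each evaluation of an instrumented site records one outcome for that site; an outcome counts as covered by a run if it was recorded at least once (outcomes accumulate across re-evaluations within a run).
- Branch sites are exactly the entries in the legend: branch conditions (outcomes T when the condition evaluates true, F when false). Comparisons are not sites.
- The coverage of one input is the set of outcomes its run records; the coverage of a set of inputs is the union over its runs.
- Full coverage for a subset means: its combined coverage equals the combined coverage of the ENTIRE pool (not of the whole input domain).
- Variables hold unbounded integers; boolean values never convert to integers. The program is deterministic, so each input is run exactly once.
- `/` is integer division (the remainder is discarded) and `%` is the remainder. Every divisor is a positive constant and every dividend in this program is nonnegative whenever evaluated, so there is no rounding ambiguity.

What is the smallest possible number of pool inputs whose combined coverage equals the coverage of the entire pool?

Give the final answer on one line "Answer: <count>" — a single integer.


test 1 (c=12, y=1) fires B1->F, B3->T, B5->T, B7->T; hits B1=F, B3=T, B5=T, B7=T
test 2 (c=11, y=5) fires B1->F, B3->F, B4->F, B5->F, B6->F, B7->T; hits B1=F, B3=F, B4=F, B5=F, B6=F, B7=T
test 3 (c=4, y=4) fires B1->F, B3->T, B5->T, B7->F; hits B1=F, B3=T, B5=T, B7=F
test 4 (c=5, y=1) fires B1->F, B3->T, B5->T, B7->T; hits B1=F, B3=T, B5=T, B7=T
test 5 (c=3, y=3) fires B1->F, B3->T, B5->T, B7->T; hits B1=F, B3=T, B5=T, B7=T
test 6 (c=3, y=6) fires B1->F, B3->T, B5->T, B7->T; hits B1=F, B3=T, B5=T, B7=T
pool-wide coverage (9 outcomes): B1=F, B3=T, B3=F, B4=F, B5=T, B5=F, B6=F, B7=T, B7=F
size 1 is not enough: best union over all size-1 subsets is 6/9
the canonical winner is {2, 3}: size 2, full 9-outcome coverage, earliest index list among size-2 covers
Answer: 2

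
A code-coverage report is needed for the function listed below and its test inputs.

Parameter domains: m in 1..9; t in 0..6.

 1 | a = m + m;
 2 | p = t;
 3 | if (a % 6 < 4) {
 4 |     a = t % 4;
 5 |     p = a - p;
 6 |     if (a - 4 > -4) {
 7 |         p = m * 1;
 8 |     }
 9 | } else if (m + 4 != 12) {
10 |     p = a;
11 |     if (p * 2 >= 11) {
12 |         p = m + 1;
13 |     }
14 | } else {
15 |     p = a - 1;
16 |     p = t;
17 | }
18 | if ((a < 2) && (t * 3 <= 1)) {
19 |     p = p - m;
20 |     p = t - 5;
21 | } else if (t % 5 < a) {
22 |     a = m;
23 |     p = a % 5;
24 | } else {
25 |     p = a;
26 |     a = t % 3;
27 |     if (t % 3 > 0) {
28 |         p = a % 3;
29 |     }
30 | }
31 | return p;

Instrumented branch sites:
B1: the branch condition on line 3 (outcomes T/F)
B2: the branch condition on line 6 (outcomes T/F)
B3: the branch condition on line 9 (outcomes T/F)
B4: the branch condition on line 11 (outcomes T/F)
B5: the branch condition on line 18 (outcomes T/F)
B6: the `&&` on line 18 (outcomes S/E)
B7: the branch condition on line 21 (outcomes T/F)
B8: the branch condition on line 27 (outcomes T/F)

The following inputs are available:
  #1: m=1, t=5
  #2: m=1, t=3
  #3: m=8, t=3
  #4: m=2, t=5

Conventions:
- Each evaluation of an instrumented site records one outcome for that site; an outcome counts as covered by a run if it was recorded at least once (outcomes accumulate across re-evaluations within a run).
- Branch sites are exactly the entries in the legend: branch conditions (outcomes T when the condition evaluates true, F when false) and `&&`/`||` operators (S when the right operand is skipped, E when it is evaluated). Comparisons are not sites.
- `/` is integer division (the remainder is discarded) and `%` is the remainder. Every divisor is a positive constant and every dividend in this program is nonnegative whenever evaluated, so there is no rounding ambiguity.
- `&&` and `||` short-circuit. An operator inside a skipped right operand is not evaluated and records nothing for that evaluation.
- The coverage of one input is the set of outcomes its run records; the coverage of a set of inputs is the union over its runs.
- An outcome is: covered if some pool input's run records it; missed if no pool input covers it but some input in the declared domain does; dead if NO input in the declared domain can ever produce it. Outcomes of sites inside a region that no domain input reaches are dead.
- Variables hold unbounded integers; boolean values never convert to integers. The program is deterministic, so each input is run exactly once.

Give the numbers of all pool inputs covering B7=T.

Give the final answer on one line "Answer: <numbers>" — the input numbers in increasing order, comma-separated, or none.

input #1 (m=1, t=5): covers B7=T
input #2 (m=1, t=3): misses B7=T
input #3 (m=8, t=3): covers B7=T
input #4 (m=2, t=5): covers B7=T

Answer: 1, 3, 4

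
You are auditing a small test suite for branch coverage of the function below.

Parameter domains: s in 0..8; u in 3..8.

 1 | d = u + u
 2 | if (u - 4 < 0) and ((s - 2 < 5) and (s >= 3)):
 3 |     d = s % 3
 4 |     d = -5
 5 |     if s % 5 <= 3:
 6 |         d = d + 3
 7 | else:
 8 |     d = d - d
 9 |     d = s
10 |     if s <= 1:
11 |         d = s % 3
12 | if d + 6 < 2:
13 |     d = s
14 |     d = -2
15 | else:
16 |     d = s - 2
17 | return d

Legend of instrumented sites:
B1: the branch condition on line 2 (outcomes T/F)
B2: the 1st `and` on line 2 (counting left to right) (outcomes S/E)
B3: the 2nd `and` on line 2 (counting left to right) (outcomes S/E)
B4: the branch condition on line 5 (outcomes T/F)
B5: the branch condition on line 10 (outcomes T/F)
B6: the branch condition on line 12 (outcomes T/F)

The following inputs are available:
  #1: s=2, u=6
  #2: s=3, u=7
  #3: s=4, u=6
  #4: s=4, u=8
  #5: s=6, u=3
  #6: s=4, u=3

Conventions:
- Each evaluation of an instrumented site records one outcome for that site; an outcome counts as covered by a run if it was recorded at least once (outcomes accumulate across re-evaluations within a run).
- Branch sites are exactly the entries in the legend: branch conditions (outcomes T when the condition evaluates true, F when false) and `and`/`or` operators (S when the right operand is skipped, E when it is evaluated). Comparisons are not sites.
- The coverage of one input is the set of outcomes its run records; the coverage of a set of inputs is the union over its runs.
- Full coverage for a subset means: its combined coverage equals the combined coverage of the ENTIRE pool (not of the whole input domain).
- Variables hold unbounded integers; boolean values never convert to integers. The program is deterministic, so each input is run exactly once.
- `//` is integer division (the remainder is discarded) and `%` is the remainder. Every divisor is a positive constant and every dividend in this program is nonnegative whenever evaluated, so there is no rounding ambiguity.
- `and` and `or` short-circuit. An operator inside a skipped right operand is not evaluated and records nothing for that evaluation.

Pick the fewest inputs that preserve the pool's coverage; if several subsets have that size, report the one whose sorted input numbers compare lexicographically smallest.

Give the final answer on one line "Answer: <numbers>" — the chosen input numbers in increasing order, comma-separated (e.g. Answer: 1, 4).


input #1 (s=2, u=6): events B2->S, B1->F, B5->F, B6->F; covers B1=F, B2=S, B5=F, B6=F
input #2 (s=3, u=7): events B2->S, B1->F, B5->F, B6->F; covers B1=F, B2=S, B5=F, B6=F
input #3 (s=4, u=6): events B2->S, B1->F, B5->F, B6->F; covers B1=F, B2=S, B5=F, B6=F
input #4 (s=4, u=8): events B2->S, B1->F, B5->F, B6->F; covers B1=F, B2=S, B5=F, B6=F
input #5 (s=6, u=3): events B2->E, B3->E, B1->T, B4->T, B6->F; covers B1=T, B2=E, B3=E, B4=T, B6=F
input #6 (s=4, u=3): events B2->E, B3->E, B1->T, B4->F, B6->T; covers B1=T, B2=E, B3=E, B4=F, B6=T
union over all inputs: B1=T, B1=F, B2=S, B2=E, B3=E, B4=T, B4=F, B5=F, B6=T, B6=F (10 outcomes)
checked all size-1 subsets: none covers 10 outcomes (max 5/10)
checked all size-2 subsets: none covers 10 outcomes (max 9/10)
the canonical winner is {1, 5, 6}: size 3, full 10-outcome coverage, earliest index list among size-3 covers
Answer: 1, 5, 6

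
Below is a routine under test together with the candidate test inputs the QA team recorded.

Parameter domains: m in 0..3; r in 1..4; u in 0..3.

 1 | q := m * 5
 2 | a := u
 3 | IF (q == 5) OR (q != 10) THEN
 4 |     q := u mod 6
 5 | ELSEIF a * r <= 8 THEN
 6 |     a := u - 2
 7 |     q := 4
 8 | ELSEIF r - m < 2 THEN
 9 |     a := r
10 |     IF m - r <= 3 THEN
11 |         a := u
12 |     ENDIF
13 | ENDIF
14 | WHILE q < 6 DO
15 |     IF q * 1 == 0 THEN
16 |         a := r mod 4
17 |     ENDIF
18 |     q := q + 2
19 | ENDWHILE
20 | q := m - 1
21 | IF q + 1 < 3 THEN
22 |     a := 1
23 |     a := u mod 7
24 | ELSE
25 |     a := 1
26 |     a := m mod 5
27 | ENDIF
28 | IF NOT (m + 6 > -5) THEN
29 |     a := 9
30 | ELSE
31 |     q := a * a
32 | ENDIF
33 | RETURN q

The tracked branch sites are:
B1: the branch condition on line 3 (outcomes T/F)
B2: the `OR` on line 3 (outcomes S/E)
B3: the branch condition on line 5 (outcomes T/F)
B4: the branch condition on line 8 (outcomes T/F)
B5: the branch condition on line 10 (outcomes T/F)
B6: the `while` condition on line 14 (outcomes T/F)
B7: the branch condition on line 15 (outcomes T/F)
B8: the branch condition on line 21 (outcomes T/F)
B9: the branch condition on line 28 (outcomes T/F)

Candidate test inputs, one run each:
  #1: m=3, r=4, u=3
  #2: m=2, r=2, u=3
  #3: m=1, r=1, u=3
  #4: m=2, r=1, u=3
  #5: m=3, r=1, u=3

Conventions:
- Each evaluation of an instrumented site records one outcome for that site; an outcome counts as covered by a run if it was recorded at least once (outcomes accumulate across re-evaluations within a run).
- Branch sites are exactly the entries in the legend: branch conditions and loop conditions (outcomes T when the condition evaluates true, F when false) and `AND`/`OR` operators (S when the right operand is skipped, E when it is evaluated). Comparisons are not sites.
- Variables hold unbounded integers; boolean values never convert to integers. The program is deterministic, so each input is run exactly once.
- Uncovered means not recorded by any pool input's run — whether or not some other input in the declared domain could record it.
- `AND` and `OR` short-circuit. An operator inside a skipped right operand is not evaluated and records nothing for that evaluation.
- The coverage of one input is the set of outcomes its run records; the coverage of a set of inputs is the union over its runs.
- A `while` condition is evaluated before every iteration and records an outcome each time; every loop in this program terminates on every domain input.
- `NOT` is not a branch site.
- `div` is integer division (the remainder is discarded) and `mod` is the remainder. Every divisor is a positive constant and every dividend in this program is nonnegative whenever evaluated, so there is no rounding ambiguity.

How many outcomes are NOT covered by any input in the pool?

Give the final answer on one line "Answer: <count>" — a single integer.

test 1 (m=3, r=4, u=3) fires B2->E, B1->T, B6->T, B7->F, B6->T, B7->F, B6->F, B8->F, B9->F; hits B1=T, B2=E, B6=T, B6=F, B7=F, B8=F, B9=F
test 2 (m=2, r=2, u=3) fires B2->E, B1->F, B3->T, B6->T, B7->F, B6->F, B8->T, B9->F; hits B1=F, B2=E, B3=T, B6=T, B6=F, B7=F, B8=T, B9=F
test 3 (m=1, r=1, u=3) fires B2->S, B1->T, B6->T, B7->F, B6->T, B7->F, B6->F, B8->T, B9->F; hits B1=T, B2=S, B6=T, B6=F, B7=F, B8=T, B9=F
test 4 (m=2, r=1, u=3) fires B2->E, B1->F, B3->T, B6->T, B7->F, B6->F, B8->T, B9->F; hits B1=F, B2=E, B3=T, B6=T, B6=F, B7=F, B8=T, B9=F
test 5 (m=3, r=1, u=3) fires B2->E, B1->T, B6->T, B7->F, B6->T, B7->F, B6->F, B8->F, B9->F; hits B1=T, B2=E, B6=T, B6=F, B7=F, B8=F, B9=F
union over the pool: B1=T, B1=F, B2=S, B2=E, B3=T, B6=T, B6=F, B7=F, B8=T, B8=F, B9=F
uncovered (7 of 18): B3=F, B4=T, B4=F, B5=T, B5=F, B7=T, B9=T

Answer: 7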